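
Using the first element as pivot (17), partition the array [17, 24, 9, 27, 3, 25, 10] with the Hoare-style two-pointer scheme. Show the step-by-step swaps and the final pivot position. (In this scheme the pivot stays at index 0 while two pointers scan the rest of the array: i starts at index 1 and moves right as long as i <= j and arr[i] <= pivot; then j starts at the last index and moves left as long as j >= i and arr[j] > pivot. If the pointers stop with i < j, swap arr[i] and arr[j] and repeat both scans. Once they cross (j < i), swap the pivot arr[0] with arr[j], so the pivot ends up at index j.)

Hoare-style two-pointer partition with pivot = 17:

Initial array: [17, 24, 9, 27, 3, 25, 10]

Pointers start at i = 1, j = 6.
i stops at index 1 (arr[1]=24 > 17), j stops at index 6 (arr[6]=10 <= 17): swap arr[1] and arr[6], array becomes [17, 10, 9, 27, 3, 25, 24]
i stops at index 3 (arr[3]=27 > 17), j stops at index 4 (arr[4]=3 <= 17): swap arr[3] and arr[4], array becomes [17, 10, 9, 3, 27, 25, 24]
i ends at 4, j ends at 3: the pointers have crossed (j < i), so scanning stops.

Swap pivot arr[0] with arr[3] to place pivot at position 3: [3, 10, 9, 17, 27, 25, 24]
Pivot position: 3

After partitioning with pivot 17, the array becomes [3, 10, 9, 17, 27, 25, 24]. The pivot is placed at index 3. All elements to the left of the pivot are <= 17, and all elements to the right are > 17.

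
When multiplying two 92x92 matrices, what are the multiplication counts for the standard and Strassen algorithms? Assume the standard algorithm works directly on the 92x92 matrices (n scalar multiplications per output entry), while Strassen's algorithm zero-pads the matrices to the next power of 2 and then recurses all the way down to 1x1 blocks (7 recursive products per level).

Matrix multiplication for 92x92 matrices:

Strassen's algorithm requires power-of-2 dimensions. Pad 92x92 to 128x128 (next power of 2).

Standard algorithm: 92^3 = 778688 multiplications
Strassen's algorithm: 7^(log2(128)) = 7^7 = 823543 multiplications
Difference: 778688 - 823543 = -44855 (Strassen uses MORE here due to padding overhead — for small or just-over-power-of-2 n, padding can outweigh the per-level savings)

Standard: 778688 multiplications (92^3). Strassen: 823543 multiplications (7^7, after padding to 128x128). Strassen reduces 8 recursive multiplications to 7 at each level.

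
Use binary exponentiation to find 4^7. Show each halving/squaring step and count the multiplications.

Computing 4^7 by squaring (build up from 4^1; each line after the first costs one multiplication):

4^1 = 4
4^2 = (4^1)^2 = 4^2 = 16
4^3 = 4 * 4^2 = 4 * 16 = 64
4^6 = (4^3)^2 = 64^2 = 4096
4^7 = 4 * 4^6 = 4 * 4096 = 16384

Result: 16384
Multiplications needed: 4 (4 lines after 4^1)

4^7 = 16384. Using exponentiation by squaring, this requires 4 multiplications. The key idea: if the exponent is even, square the half-power; if odd, multiply by the base once.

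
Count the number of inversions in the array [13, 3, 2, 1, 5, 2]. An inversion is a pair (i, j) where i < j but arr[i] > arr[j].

Finding inversions in [13, 3, 2, 1, 5, 2]:

(0, 1): arr[0]=13 > arr[1]=3
(0, 2): arr[0]=13 > arr[2]=2
(0, 3): arr[0]=13 > arr[3]=1
(0, 4): arr[0]=13 > arr[4]=5
(0, 5): arr[0]=13 > arr[5]=2
(1, 2): arr[1]=3 > arr[2]=2
(1, 3): arr[1]=3 > arr[3]=1
(1, 5): arr[1]=3 > arr[5]=2
(2, 3): arr[2]=2 > arr[3]=1
(4, 5): arr[4]=5 > arr[5]=2

Total inversions: 10

The array has 10 inversion(s): (0,1), (0,2), (0,3), (0,4), (0,5), (1,2), (1,3), (1,5), (2,3), (4,5). Each pair (i,j) satisfies i < j and arr[i] > arr[j].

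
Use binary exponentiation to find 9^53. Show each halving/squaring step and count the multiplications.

Computing 9^53 by squaring (build up from 9^1; each line after the first costs one multiplication):

9^1 = 9
9^2 = (9^1)^2 = 9^2 = 81
9^3 = 9 * 9^2 = 9 * 81 = 729
9^6 = (9^3)^2 = 729^2 = 531441
9^12 = (9^6)^2 = 531441^2 = 282429536481
9^13 = 9 * 9^12 = 9 * 282429536481 = 2541865828329
9^26 = (9^13)^2 = 2541865828329^2 = 6461081889226673298932241
9^52 = (9^26)^2 = 6461081889226673298932241^2 = 41745579179292917813953351511015323088870709282081
9^53 = 9 * 9^52 = 9 * 41745579179292917813953351511015323088870709282081 = 375710212613636260325580163599137907799836383538729

Result: 375710212613636260325580163599137907799836383538729
Multiplications needed: 8 (8 lines after 9^1)

9^53 = 375710212613636260325580163599137907799836383538729. Using exponentiation by squaring, this requires 8 multiplications. The key idea: if the exponent is even, square the half-power; if odd, multiply by the base once.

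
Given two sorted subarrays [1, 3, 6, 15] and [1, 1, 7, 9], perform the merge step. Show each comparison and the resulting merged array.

Merging process:

Compare 1 vs 1: take 1 from left. Merged: [1]
Compare 3 vs 1: take 1 from right. Merged: [1, 1]
Compare 3 vs 1: take 1 from right. Merged: [1, 1, 1]
Compare 3 vs 7: take 3 from left. Merged: [1, 1, 1, 3]
Compare 6 vs 7: take 6 from left. Merged: [1, 1, 1, 3, 6]
Compare 15 vs 7: take 7 from right. Merged: [1, 1, 1, 3, 6, 7]
Compare 15 vs 9: take 9 from right. Merged: [1, 1, 1, 3, 6, 7, 9]
Append remaining from left: [15]. Merged: [1, 1, 1, 3, 6, 7, 9, 15]

Final merged array: [1, 1, 1, 3, 6, 7, 9, 15]
Total comparisons: 7

The merged array is [1, 1, 1, 3, 6, 7, 9, 15], requiring 7 comparisons. The merge step runs in O(n) time where n is the total number of elements.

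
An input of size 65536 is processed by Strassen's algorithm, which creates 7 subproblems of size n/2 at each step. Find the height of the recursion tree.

For divide and conquer with division factor 2:

Problem sizes at each level:
Level 0: 65536
Level 1: 32768
Level 2: 16384
Level 3: 8192
Level 4: 4096
Level 5: 2048
Level 6: 1024
Level 7: 512
Level 8: 256
Level 9: 128
Level 10: 64
Level 11: 32
Level 12: 16
Level 13: 8
Level 14: 4
Level 15: 2
Level 16: 1

The root is level 0 and the size-1 base case is level 16 (the tree spans levels 0 through 16, i.e. 17 levels counting the root), so the depth is the number of divisions: log_2(65536) = 16

The recursion tree depth is log_2(65536) = 16. At each level, the problem size is divided by 2, so it takes 16 divisions to reduce to a base case of size 1. The algorithm makes 7 recursive calls at each level.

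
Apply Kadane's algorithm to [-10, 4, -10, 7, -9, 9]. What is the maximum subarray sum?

Using Kadane's algorithm on [-10, 4, -10, 7, -9, 9]:

Scanning through the array:
Position 1 (value 4): max_ending_here = 4, max_so_far = 4
Position 2 (value -10): max_ending_here = -6, max_so_far = 4
Position 3 (value 7): max_ending_here = 7, max_so_far = 7
Position 4 (value -9): max_ending_here = -2, max_so_far = 7
Position 5 (value 9): max_ending_here = 9, max_so_far = 9

Maximum subarray: [9]
Maximum sum: 9

The maximum subarray is [9] with sum 9. This subarray runs from index 5 to index 5.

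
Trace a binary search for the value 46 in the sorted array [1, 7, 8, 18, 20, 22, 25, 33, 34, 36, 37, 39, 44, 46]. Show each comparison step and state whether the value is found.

Binary search for 46 in [1, 7, 8, 18, 20, 22, 25, 33, 34, 36, 37, 39, 44, 46]:

lo=0, hi=13, mid=6, arr[mid]=25 -> 25 < 46, search right half
lo=7, hi=13, mid=10, arr[mid]=37 -> 37 < 46, search right half
lo=11, hi=13, mid=12, arr[mid]=44 -> 44 < 46, search right half
lo=13, hi=13, mid=13, arr[mid]=46 -> Found target at index 13!

Binary search finds 46 at index 13 after 4 comparisons. The search repeatedly halves the search space by comparing with the middle element.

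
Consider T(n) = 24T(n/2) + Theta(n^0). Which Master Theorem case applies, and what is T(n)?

Master Theorem for T(n) = 24T(n/2) + O(n^0):

a = 24, b = 2, c = 0
log_b(a) = log_2(24) = 4.5850

Case 1: c = 0 < log_2(24) = 4.5850
T(n) = O(n^(log_2 24))

For T(n) = 24T(n/2) + O(n^0): log_2(24) = 4.5850. This is Case 1 of the Master Theorem (c < log_b(a), work dominated by leaves), giving O(n^(log_2 24)).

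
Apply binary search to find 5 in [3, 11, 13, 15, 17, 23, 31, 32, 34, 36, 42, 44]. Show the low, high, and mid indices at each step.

Binary search for 5 in [3, 11, 13, 15, 17, 23, 31, 32, 34, 36, 42, 44]:

lo=0, hi=11, mid=5, arr[mid]=23 -> 23 > 5, search left half
lo=0, hi=4, mid=2, arr[mid]=13 -> 13 > 5, search left half
lo=0, hi=1, mid=0, arr[mid]=3 -> 3 < 5, search right half
lo=1, hi=1, mid=1, arr[mid]=11 -> 11 > 5, search left half
lo=1 > hi=0, target 5 not found

Binary search determines that 5 is not in the array after 4 comparisons. The search space was exhausted without finding the target.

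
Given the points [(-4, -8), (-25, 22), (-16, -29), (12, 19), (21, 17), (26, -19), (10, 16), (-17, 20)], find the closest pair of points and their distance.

Computing all pairwise distances among 8 points:

d((-4, -8), (-25, 22)) = 36.6197
d((-4, -8), (-16, -29)) = 24.1868
d((-4, -8), (12, 19)) = 31.3847
d((-4, -8), (21, 17)) = 35.3553
d((-4, -8), (26, -19)) = 31.9531
d((-4, -8), (10, 16)) = 27.7849
d((-4, -8), (-17, 20)) = 30.8707
d((-25, 22), (-16, -29)) = 51.788
d((-25, 22), (12, 19)) = 37.1214
d((-25, 22), (21, 17)) = 46.2709
d((-25, 22), (26, -19)) = 65.437
d((-25, 22), (10, 16)) = 35.5106
d((-25, 22), (-17, 20)) = 8.2462
d((-16, -29), (12, 19)) = 55.5698
d((-16, -29), (21, 17)) = 59.0339
d((-16, -29), (26, -19)) = 43.1741
d((-16, -29), (10, 16)) = 51.9711
d((-16, -29), (-17, 20)) = 49.0102
d((12, 19), (21, 17)) = 9.2195
d((12, 19), (26, -19)) = 40.4969
d((12, 19), (10, 16)) = 3.6056 <-- minimum
d((12, 19), (-17, 20)) = 29.0172
d((21, 17), (26, -19)) = 36.3456
d((21, 17), (10, 16)) = 11.0454
d((21, 17), (-17, 20)) = 38.1182
d((26, -19), (10, 16)) = 38.4838
d((26, -19), (-17, 20)) = 58.0517
d((10, 16), (-17, 20)) = 27.2947

Closest pair: (12, 19) and (10, 16) with distance 3.6056

The closest pair is (12, 19) and (10, 16) with Euclidean distance 3.6056. For 8 points, brute-force pairwise comparison is shown above. For large n, the divide-and-conquer algorithm (sort by x, recurse on halves, check the dividing strip) achieves O(n log n).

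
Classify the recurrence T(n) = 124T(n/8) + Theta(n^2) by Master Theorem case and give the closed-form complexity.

Master Theorem for T(n) = 124T(n/8) + O(n^2):

a = 124, b = 8, c = 2
log_b(a) = log_8(124) = 2.3181

Case 1: c = 2 < log_8(124) = 2.3181
T(n) = O(n^(log_8 124))

For T(n) = 124T(n/8) + O(n^2): log_8(124) = 2.3181. This is Case 1 of the Master Theorem (c < log_b(a), work dominated by leaves), giving O(n^(log_8 124)).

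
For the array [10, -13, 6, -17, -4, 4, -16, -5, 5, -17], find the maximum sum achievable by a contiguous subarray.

Using Kadane's algorithm on [10, -13, 6, -17, -4, 4, -16, -5, 5, -17]:

Scanning through the array:
Position 1 (value -13): max_ending_here = -3, max_so_far = 10
Position 2 (value 6): max_ending_here = 6, max_so_far = 10
Position 3 (value -17): max_ending_here = -11, max_so_far = 10
Position 4 (value -4): max_ending_here = -4, max_so_far = 10
Position 5 (value 4): max_ending_here = 4, max_so_far = 10
Position 6 (value -16): max_ending_here = -12, max_so_far = 10
Position 7 (value -5): max_ending_here = -5, max_so_far = 10
Position 8 (value 5): max_ending_here = 5, max_so_far = 10
Position 9 (value -17): max_ending_here = -12, max_so_far = 10

Maximum subarray: [10]
Maximum sum: 10

The maximum subarray is [10] with sum 10. This subarray runs from index 0 to index 0.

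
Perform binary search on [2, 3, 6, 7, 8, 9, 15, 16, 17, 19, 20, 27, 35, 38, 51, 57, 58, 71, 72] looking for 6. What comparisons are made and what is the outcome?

Binary search for 6 in [2, 3, 6, 7, 8, 9, 15, 16, 17, 19, 20, 27, 35, 38, 51, 57, 58, 71, 72]:

lo=0, hi=18, mid=9, arr[mid]=19 -> 19 > 6, search left half
lo=0, hi=8, mid=4, arr[mid]=8 -> 8 > 6, search left half
lo=0, hi=3, mid=1, arr[mid]=3 -> 3 < 6, search right half
lo=2, hi=3, mid=2, arr[mid]=6 -> Found target at index 2!

Binary search finds 6 at index 2 after 4 comparisons. The search repeatedly halves the search space by comparing with the middle element.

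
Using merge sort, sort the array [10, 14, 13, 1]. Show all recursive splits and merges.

Merge sort trace:

Split: [10, 14, 13, 1] -> [10, 14] and [13, 1]
  Split: [10, 14] -> [10] and [14]
  Merge: [10] + [14] -> [10, 14]
  Split: [13, 1] -> [13] and [1]
  Merge: [13] + [1] -> [1, 13]
Merge: [10, 14] + [1, 13] -> [1, 10, 13, 14]

Final sorted array: [1, 10, 13, 14]

The merge sort proceeds by recursively splitting the array and merging sorted halves.
After all merges, the sorted array is [1, 10, 13, 14].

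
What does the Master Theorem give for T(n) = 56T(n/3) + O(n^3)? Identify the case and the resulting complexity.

Master Theorem for T(n) = 56T(n/3) + O(n^3):

a = 56, b = 3, c = 3
log_b(a) = log_3(56) = 3.6640

Case 1: c = 3 < log_3(56) = 3.6640
T(n) = O(n^(log_3 56))

For T(n) = 56T(n/3) + O(n^3): log_3(56) = 3.6640. This is Case 1 of the Master Theorem (c < log_b(a), work dominated by leaves), giving O(n^(log_3 56)).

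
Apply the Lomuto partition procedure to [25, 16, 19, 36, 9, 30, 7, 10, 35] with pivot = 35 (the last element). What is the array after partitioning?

Lomuto partition with pivot = 35:

Initial array: [25, 16, 19, 36, 9, 30, 7, 10, 35]

arr[0]=25 <= 35: swap with position 0, array becomes [25, 16, 19, 36, 9, 30, 7, 10, 35]
arr[1]=16 <= 35: swap with position 1, array becomes [25, 16, 19, 36, 9, 30, 7, 10, 35]
arr[2]=19 <= 35: swap with position 2, array becomes [25, 16, 19, 36, 9, 30, 7, 10, 35]
arr[3]=36 > 35: no swap
arr[4]=9 <= 35: swap with position 3, array becomes [25, 16, 19, 9, 36, 30, 7, 10, 35]
arr[5]=30 <= 35: swap with position 4, array becomes [25, 16, 19, 9, 30, 36, 7, 10, 35]
arr[6]=7 <= 35: swap with position 5, array becomes [25, 16, 19, 9, 30, 7, 36, 10, 35]
arr[7]=10 <= 35: swap with position 6, array becomes [25, 16, 19, 9, 30, 7, 10, 36, 35]

Place pivot at position 7: [25, 16, 19, 9, 30, 7, 10, 35, 36]
Pivot position: 7

After partitioning with pivot 35, the array becomes [25, 16, 19, 9, 30, 7, 10, 35, 36]. The pivot is placed at index 7. All elements to the left of the pivot are <= 35, and all elements to the right are > 35.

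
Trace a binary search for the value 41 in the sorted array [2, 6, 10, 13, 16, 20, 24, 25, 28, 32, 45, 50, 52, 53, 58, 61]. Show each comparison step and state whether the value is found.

Binary search for 41 in [2, 6, 10, 13, 16, 20, 24, 25, 28, 32, 45, 50, 52, 53, 58, 61]:

lo=0, hi=15, mid=7, arr[mid]=25 -> 25 < 41, search right half
lo=8, hi=15, mid=11, arr[mid]=50 -> 50 > 41, search left half
lo=8, hi=10, mid=9, arr[mid]=32 -> 32 < 41, search right half
lo=10, hi=10, mid=10, arr[mid]=45 -> 45 > 41, search left half
lo=10 > hi=9, target 41 not found

Binary search determines that 41 is not in the array after 4 comparisons. The search space was exhausted without finding the target.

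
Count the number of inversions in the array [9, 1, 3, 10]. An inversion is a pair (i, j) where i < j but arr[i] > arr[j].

Finding inversions in [9, 1, 3, 10]:

(0, 1): arr[0]=9 > arr[1]=1
(0, 2): arr[0]=9 > arr[2]=3

Total inversions: 2

The array has 2 inversion(s): (0,1), (0,2). Each pair (i,j) satisfies i < j and arr[i] > arr[j].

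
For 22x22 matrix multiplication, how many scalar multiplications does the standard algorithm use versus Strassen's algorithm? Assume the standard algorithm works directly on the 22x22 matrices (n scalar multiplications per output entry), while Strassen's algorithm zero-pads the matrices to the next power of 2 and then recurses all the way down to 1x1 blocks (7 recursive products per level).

Matrix multiplication for 22x22 matrices:

Strassen's algorithm requires power-of-2 dimensions. Pad 22x22 to 32x32 (next power of 2).

Standard algorithm: 22^3 = 10648 multiplications
Strassen's algorithm: 7^(log2(32)) = 7^5 = 16807 multiplications
Difference: 10648 - 16807 = -6159 (Strassen uses MORE here due to padding overhead — for small or just-over-power-of-2 n, padding can outweigh the per-level savings)

Standard: 10648 multiplications (22^3). Strassen: 16807 multiplications (7^5, after padding to 32x32). Strassen reduces 8 recursive multiplications to 7 at each level.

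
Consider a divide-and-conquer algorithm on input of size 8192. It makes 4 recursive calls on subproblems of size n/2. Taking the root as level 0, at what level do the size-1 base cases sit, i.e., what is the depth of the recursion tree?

For divide and conquer with division factor 2:

Problem sizes at each level:
Level 0: 8192
Level 1: 4096
Level 2: 2048
Level 3: 1024
Level 4: 512
Level 5: 256
Level 6: 128
Level 7: 64
Level 8: 32
Level 9: 16
Level 10: 8
Level 11: 4
Level 12: 2
Level 13: 1

The root is level 0 and the size-1 base case is level 13 (the tree spans levels 0 through 13, i.e. 14 levels counting the root), so the depth is the number of divisions: log_2(8192) = 13

The recursion tree depth is log_2(8192) = 13. At each level, the problem size is divided by 2, so it takes 13 divisions to reduce to a base case of size 1. The algorithm makes 4 recursive calls at each level.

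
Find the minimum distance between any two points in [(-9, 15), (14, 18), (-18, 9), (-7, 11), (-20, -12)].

Computing all pairwise distances among 5 points:

d((-9, 15), (14, 18)) = 23.1948
d((-9, 15), (-18, 9)) = 10.8167
d((-9, 15), (-7, 11)) = 4.4721 <-- minimum
d((-9, 15), (-20, -12)) = 29.1548
d((14, 18), (-18, 9)) = 33.2415
d((14, 18), (-7, 11)) = 22.1359
d((14, 18), (-20, -12)) = 45.3431
d((-18, 9), (-7, 11)) = 11.1803
d((-18, 9), (-20, -12)) = 21.095
d((-7, 11), (-20, -12)) = 26.4197

Closest pair: (-9, 15) and (-7, 11) with distance 4.4721

The closest pair is (-9, 15) and (-7, 11) with Euclidean distance 4.4721. For 5 points, brute-force pairwise comparison is shown above. For large n, the divide-and-conquer algorithm (sort by x, recurse on halves, check the dividing strip) achieves O(n log n).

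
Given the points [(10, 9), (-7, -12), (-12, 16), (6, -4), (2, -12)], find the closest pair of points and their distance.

Computing all pairwise distances among 5 points:

d((10, 9), (-7, -12)) = 27.0185
d((10, 9), (-12, 16)) = 23.0868
d((10, 9), (6, -4)) = 13.6015
d((10, 9), (2, -12)) = 22.4722
d((-7, -12), (-12, 16)) = 28.4429
d((-7, -12), (6, -4)) = 15.2643
d((-7, -12), (2, -12)) = 9.0
d((-12, 16), (6, -4)) = 26.9072
d((-12, 16), (2, -12)) = 31.305
d((6, -4), (2, -12)) = 8.9443 <-- minimum

Closest pair: (6, -4) and (2, -12) with distance 8.9443

The closest pair is (6, -4) and (2, -12) with Euclidean distance 8.9443. For 5 points, brute-force pairwise comparison is shown above. For large n, the divide-and-conquer algorithm (sort by x, recurse on halves, check the dividing strip) achieves O(n log n).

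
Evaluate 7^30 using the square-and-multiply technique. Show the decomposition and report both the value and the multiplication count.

Computing 7^30 by squaring (build up from 7^1; each line after the first costs one multiplication):

7^1 = 7
7^2 = (7^1)^2 = 7^2 = 49
7^3 = 7 * 7^2 = 7 * 49 = 343
7^6 = (7^3)^2 = 343^2 = 117649
7^7 = 7 * 7^6 = 7 * 117649 = 823543
7^14 = (7^7)^2 = 823543^2 = 678223072849
7^15 = 7 * 7^14 = 7 * 678223072849 = 4747561509943
7^30 = (7^15)^2 = 4747561509943^2 = 22539340290692258087863249

Result: 22539340290692258087863249
Multiplications needed: 7 (7 lines after 7^1)

7^30 = 22539340290692258087863249. Using exponentiation by squaring, this requires 7 multiplications. The key idea: if the exponent is even, square the half-power; if odd, multiply by the base once.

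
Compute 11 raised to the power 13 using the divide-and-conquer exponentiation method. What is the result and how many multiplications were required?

Computing 11^13 by squaring (build up from 11^1; each line after the first costs one multiplication):

11^1 = 11
11^2 = (11^1)^2 = 11^2 = 121
11^3 = 11 * 11^2 = 11 * 121 = 1331
11^6 = (11^3)^2 = 1331^2 = 1771561
11^12 = (11^6)^2 = 1771561^2 = 3138428376721
11^13 = 11 * 11^12 = 11 * 3138428376721 = 34522712143931

Result: 34522712143931
Multiplications needed: 5 (5 lines after 11^1)

11^13 = 34522712143931. Using exponentiation by squaring, this requires 5 multiplications. The key idea: if the exponent is even, square the half-power; if odd, multiply by the base once.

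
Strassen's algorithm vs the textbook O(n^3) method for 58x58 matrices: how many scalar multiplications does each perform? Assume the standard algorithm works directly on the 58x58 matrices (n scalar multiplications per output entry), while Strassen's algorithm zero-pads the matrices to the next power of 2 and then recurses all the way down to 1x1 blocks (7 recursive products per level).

Matrix multiplication for 58x58 matrices:

Strassen's algorithm requires power-of-2 dimensions. Pad 58x58 to 64x64 (next power of 2).

Standard algorithm: 58^3 = 195112 multiplications
Strassen's algorithm: 7^(log2(64)) = 7^6 = 117649 multiplications
Savings: 195112 - 117649 = 77463 multiplications

Standard: 195112 multiplications (58^3). Strassen: 117649 multiplications (7^6, after padding to 64x64). Strassen reduces 8 recursive multiplications to 7 at each level.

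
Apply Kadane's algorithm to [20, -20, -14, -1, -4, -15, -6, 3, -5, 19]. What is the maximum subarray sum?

Using Kadane's algorithm on [20, -20, -14, -1, -4, -15, -6, 3, -5, 19]:

Scanning through the array:
Position 1 (value -20): max_ending_here = 0, max_so_far = 20
Position 2 (value -14): max_ending_here = -14, max_so_far = 20
Position 3 (value -1): max_ending_here = -1, max_so_far = 20
Position 4 (value -4): max_ending_here = -4, max_so_far = 20
Position 5 (value -15): max_ending_here = -15, max_so_far = 20
Position 6 (value -6): max_ending_here = -6, max_so_far = 20
Position 7 (value 3): max_ending_here = 3, max_so_far = 20
Position 8 (value -5): max_ending_here = -2, max_so_far = 20
Position 9 (value 19): max_ending_here = 19, max_so_far = 20

Maximum subarray: [20]
Maximum sum: 20

The maximum subarray is [20] with sum 20. This subarray runs from index 0 to index 0.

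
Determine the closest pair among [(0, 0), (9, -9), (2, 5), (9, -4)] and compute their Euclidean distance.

Computing all pairwise distances among 4 points:

d((0, 0), (9, -9)) = 12.7279
d((0, 0), (2, 5)) = 5.3852
d((0, 0), (9, -4)) = 9.8489
d((9, -9), (2, 5)) = 15.6525
d((9, -9), (9, -4)) = 5.0 <-- minimum
d((2, 5), (9, -4)) = 11.4018

Closest pair: (9, -9) and (9, -4) with distance 5.0

The closest pair is (9, -9) and (9, -4) with Euclidean distance 5.0. For 4 points, brute-force pairwise comparison is shown above. For large n, the divide-and-conquer algorithm (sort by x, recurse on halves, check the dividing strip) achieves O(n log n).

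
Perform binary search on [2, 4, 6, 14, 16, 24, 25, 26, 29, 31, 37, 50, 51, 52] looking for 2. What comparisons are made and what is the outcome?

Binary search for 2 in [2, 4, 6, 14, 16, 24, 25, 26, 29, 31, 37, 50, 51, 52]:

lo=0, hi=13, mid=6, arr[mid]=25 -> 25 > 2, search left half
lo=0, hi=5, mid=2, arr[mid]=6 -> 6 > 2, search left half
lo=0, hi=1, mid=0, arr[mid]=2 -> Found target at index 0!

Binary search finds 2 at index 0 after 3 comparisons. The search repeatedly halves the search space by comparing with the middle element.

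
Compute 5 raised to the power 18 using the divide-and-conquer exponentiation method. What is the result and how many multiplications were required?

Computing 5^18 by squaring (build up from 5^1; each line after the first costs one multiplication):

5^1 = 5
5^2 = (5^1)^2 = 5^2 = 25
5^4 = (5^2)^2 = 25^2 = 625
5^8 = (5^4)^2 = 625^2 = 390625
5^9 = 5 * 5^8 = 5 * 390625 = 1953125
5^18 = (5^9)^2 = 1953125^2 = 3814697265625

Result: 3814697265625
Multiplications needed: 5 (5 lines after 5^1)

5^18 = 3814697265625. Using exponentiation by squaring, this requires 5 multiplications. The key idea: if the exponent is even, square the half-power; if odd, multiply by the base once.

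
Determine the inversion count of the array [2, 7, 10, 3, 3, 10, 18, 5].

Finding inversions in [2, 7, 10, 3, 3, 10, 18, 5]:

(1, 3): arr[1]=7 > arr[3]=3
(1, 4): arr[1]=7 > arr[4]=3
(1, 7): arr[1]=7 > arr[7]=5
(2, 3): arr[2]=10 > arr[3]=3
(2, 4): arr[2]=10 > arr[4]=3
(2, 7): arr[2]=10 > arr[7]=5
(5, 7): arr[5]=10 > arr[7]=5
(6, 7): arr[6]=18 > arr[7]=5

Total inversions: 8

The array has 8 inversion(s): (1,3), (1,4), (1,7), (2,3), (2,4), (2,7), (5,7), (6,7). Each pair (i,j) satisfies i < j and arr[i] > arr[j].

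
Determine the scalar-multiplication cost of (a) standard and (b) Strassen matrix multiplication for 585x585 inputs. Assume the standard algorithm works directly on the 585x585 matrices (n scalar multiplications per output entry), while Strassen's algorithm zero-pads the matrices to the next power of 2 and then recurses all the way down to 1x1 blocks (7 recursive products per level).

Matrix multiplication for 585x585 matrices:

Strassen's algorithm requires power-of-2 dimensions. Pad 585x585 to 1024x1024 (next power of 2).

Standard algorithm: 585^3 = 200201625 multiplications
Strassen's algorithm: 7^(log2(1024)) = 7^10 = 282475249 multiplications
Difference: 200201625 - 282475249 = -82273624 (Strassen uses MORE here due to padding overhead — for small or just-over-power-of-2 n, padding can outweigh the per-level savings)

Standard: 200201625 multiplications (585^3). Strassen: 282475249 multiplications (7^10, after padding to 1024x1024). Strassen reduces 8 recursive multiplications to 7 at each level.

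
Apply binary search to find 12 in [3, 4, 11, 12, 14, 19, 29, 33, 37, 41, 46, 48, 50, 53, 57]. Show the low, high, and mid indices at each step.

Binary search for 12 in [3, 4, 11, 12, 14, 19, 29, 33, 37, 41, 46, 48, 50, 53, 57]:

lo=0, hi=14, mid=7, arr[mid]=33 -> 33 > 12, search left half
lo=0, hi=6, mid=3, arr[mid]=12 -> Found target at index 3!

Binary search finds 12 at index 3 after 2 comparisons. The search repeatedly halves the search space by comparing with the middle element.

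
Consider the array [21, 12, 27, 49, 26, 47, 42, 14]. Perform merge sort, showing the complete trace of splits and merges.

Merge sort trace:

Split: [21, 12, 27, 49, 26, 47, 42, 14] -> [21, 12, 27, 49] and [26, 47, 42, 14]
  Split: [21, 12, 27, 49] -> [21, 12] and [27, 49]
    Split: [21, 12] -> [21] and [12]
    Merge: [21] + [12] -> [12, 21]
    Split: [27, 49] -> [27] and [49]
    Merge: [27] + [49] -> [27, 49]
  Merge: [12, 21] + [27, 49] -> [12, 21, 27, 49]
  Split: [26, 47, 42, 14] -> [26, 47] and [42, 14]
    Split: [26, 47] -> [26] and [47]
    Merge: [26] + [47] -> [26, 47]
    Split: [42, 14] -> [42] and [14]
    Merge: [42] + [14] -> [14, 42]
  Merge: [26, 47] + [14, 42] -> [14, 26, 42, 47]
Merge: [12, 21, 27, 49] + [14, 26, 42, 47] -> [12, 14, 21, 26, 27, 42, 47, 49]

Final sorted array: [12, 14, 21, 26, 27, 42, 47, 49]

The merge sort proceeds by recursively splitting the array and merging sorted halves.
After all merges, the sorted array is [12, 14, 21, 26, 27, 42, 47, 49].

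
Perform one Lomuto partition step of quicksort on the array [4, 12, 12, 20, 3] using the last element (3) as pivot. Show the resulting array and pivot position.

Lomuto partition with pivot = 3:

Initial array: [4, 12, 12, 20, 3]

arr[0]=4 > 3: no swap
arr[1]=12 > 3: no swap
arr[2]=12 > 3: no swap
arr[3]=20 > 3: no swap

Place pivot at position 0: [3, 12, 12, 20, 4]
Pivot position: 0

After partitioning with pivot 3, the array becomes [3, 12, 12, 20, 4]. The pivot is placed at index 0. All elements to the left of the pivot are <= 3, and all elements to the right are > 3.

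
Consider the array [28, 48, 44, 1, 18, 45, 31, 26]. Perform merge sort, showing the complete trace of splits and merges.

Merge sort trace:

Split: [28, 48, 44, 1, 18, 45, 31, 26] -> [28, 48, 44, 1] and [18, 45, 31, 26]
  Split: [28, 48, 44, 1] -> [28, 48] and [44, 1]
    Split: [28, 48] -> [28] and [48]
    Merge: [28] + [48] -> [28, 48]
    Split: [44, 1] -> [44] and [1]
    Merge: [44] + [1] -> [1, 44]
  Merge: [28, 48] + [1, 44] -> [1, 28, 44, 48]
  Split: [18, 45, 31, 26] -> [18, 45] and [31, 26]
    Split: [18, 45] -> [18] and [45]
    Merge: [18] + [45] -> [18, 45]
    Split: [31, 26] -> [31] and [26]
    Merge: [31] + [26] -> [26, 31]
  Merge: [18, 45] + [26, 31] -> [18, 26, 31, 45]
Merge: [1, 28, 44, 48] + [18, 26, 31, 45] -> [1, 18, 26, 28, 31, 44, 45, 48]

Final sorted array: [1, 18, 26, 28, 31, 44, 45, 48]

The merge sort proceeds by recursively splitting the array and merging sorted halves.
After all merges, the sorted array is [1, 18, 26, 28, 31, 44, 45, 48].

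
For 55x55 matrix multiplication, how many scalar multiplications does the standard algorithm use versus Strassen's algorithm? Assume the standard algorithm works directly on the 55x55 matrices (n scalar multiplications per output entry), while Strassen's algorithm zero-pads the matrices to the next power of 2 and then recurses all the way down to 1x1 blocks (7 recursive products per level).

Matrix multiplication for 55x55 matrices:

Strassen's algorithm requires power-of-2 dimensions. Pad 55x55 to 64x64 (next power of 2).

Standard algorithm: 55^3 = 166375 multiplications
Strassen's algorithm: 7^(log2(64)) = 7^6 = 117649 multiplications
Savings: 166375 - 117649 = 48726 multiplications

Standard: 166375 multiplications (55^3). Strassen: 117649 multiplications (7^6, after padding to 64x64). Strassen reduces 8 recursive multiplications to 7 at each level.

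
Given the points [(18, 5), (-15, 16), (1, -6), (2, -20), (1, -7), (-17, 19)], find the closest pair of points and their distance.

Computing all pairwise distances among 6 points:

d((18, 5), (-15, 16)) = 34.7851
d((18, 5), (1, -6)) = 20.2485
d((18, 5), (2, -20)) = 29.6816
d((18, 5), (1, -7)) = 20.8087
d((18, 5), (-17, 19)) = 37.6962
d((-15, 16), (1, -6)) = 27.2029
d((-15, 16), (2, -20)) = 39.8121
d((-15, 16), (1, -7)) = 28.0179
d((-15, 16), (-17, 19)) = 3.6056
d((1, -6), (2, -20)) = 14.0357
d((1, -6), (1, -7)) = 1.0 <-- minimum
d((1, -6), (-17, 19)) = 30.8058
d((2, -20), (1, -7)) = 13.0384
d((2, -20), (-17, 19)) = 43.382
d((1, -7), (-17, 19)) = 31.6228

Closest pair: (1, -6) and (1, -7) with distance 1.0

The closest pair is (1, -6) and (1, -7) with Euclidean distance 1.0. For 6 points, brute-force pairwise comparison is shown above. For large n, the divide-and-conquer algorithm (sort by x, recurse on halves, check the dividing strip) achieves O(n log n).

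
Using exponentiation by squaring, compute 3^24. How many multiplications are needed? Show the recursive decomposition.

Computing 3^24 by squaring (build up from 3^1; each line after the first costs one multiplication):

3^1 = 3
3^2 = (3^1)^2 = 3^2 = 9
3^3 = 3 * 3^2 = 3 * 9 = 27
3^6 = (3^3)^2 = 27^2 = 729
3^12 = (3^6)^2 = 729^2 = 531441
3^24 = (3^12)^2 = 531441^2 = 282429536481

Result: 282429536481
Multiplications needed: 5 (5 lines after 3^1)

3^24 = 282429536481. Using exponentiation by squaring, this requires 5 multiplications. The key idea: if the exponent is even, square the half-power; if odd, multiply by the base once.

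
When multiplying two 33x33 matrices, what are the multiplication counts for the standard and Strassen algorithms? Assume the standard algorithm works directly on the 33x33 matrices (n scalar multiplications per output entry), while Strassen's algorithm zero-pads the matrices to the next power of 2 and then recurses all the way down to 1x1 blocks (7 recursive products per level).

Matrix multiplication for 33x33 matrices:

Strassen's algorithm requires power-of-2 dimensions. Pad 33x33 to 64x64 (next power of 2).

Standard algorithm: 33^3 = 35937 multiplications
Strassen's algorithm: 7^(log2(64)) = 7^6 = 117649 multiplications
Difference: 35937 - 117649 = -81712 (Strassen uses MORE here due to padding overhead — for small or just-over-power-of-2 n, padding can outweigh the per-level savings)

Standard: 35937 multiplications (33^3). Strassen: 117649 multiplications (7^6, after padding to 64x64). Strassen reduces 8 recursive multiplications to 7 at each level.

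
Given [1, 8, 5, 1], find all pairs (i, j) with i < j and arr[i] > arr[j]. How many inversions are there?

Finding inversions in [1, 8, 5, 1]:

(1, 2): arr[1]=8 > arr[2]=5
(1, 3): arr[1]=8 > arr[3]=1
(2, 3): arr[2]=5 > arr[3]=1

Total inversions: 3

The array has 3 inversion(s): (1,2), (1,3), (2,3). Each pair (i,j) satisfies i < j and arr[i] > arr[j].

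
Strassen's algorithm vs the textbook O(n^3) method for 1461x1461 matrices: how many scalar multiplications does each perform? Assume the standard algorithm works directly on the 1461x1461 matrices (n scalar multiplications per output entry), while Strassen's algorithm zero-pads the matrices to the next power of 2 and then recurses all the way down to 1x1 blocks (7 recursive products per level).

Matrix multiplication for 1461x1461 matrices:

Strassen's algorithm requires power-of-2 dimensions. Pad 1461x1461 to 2048x2048 (next power of 2).

Standard algorithm: 1461^3 = 3118535181 multiplications
Strassen's algorithm: 7^(log2(2048)) = 7^11 = 1977326743 multiplications
Savings: 3118535181 - 1977326743 = 1141208438 multiplications

Standard: 3118535181 multiplications (1461^3). Strassen: 1977326743 multiplications (7^11, after padding to 2048x2048). Strassen reduces 8 recursive multiplications to 7 at each level.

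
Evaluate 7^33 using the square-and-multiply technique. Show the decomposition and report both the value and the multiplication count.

Computing 7^33 by squaring (build up from 7^1; each line after the first costs one multiplication):

7^1 = 7
7^2 = (7^1)^2 = 7^2 = 49
7^4 = (7^2)^2 = 49^2 = 2401
7^8 = (7^4)^2 = 2401^2 = 5764801
7^16 = (7^8)^2 = 5764801^2 = 33232930569601
7^32 = (7^16)^2 = 33232930569601^2 = 1104427674243920646305299201
7^33 = 7 * 7^32 = 7 * 1104427674243920646305299201 = 7730993719707444524137094407

Result: 7730993719707444524137094407
Multiplications needed: 6 (6 lines after 7^1)

7^33 = 7730993719707444524137094407. Using exponentiation by squaring, this requires 6 multiplications. The key idea: if the exponent is even, square the half-power; if odd, multiply by the base once.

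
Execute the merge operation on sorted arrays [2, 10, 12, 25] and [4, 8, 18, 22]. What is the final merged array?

Merging process:

Compare 2 vs 4: take 2 from left. Merged: [2]
Compare 10 vs 4: take 4 from right. Merged: [2, 4]
Compare 10 vs 8: take 8 from right. Merged: [2, 4, 8]
Compare 10 vs 18: take 10 from left. Merged: [2, 4, 8, 10]
Compare 12 vs 18: take 12 from left. Merged: [2, 4, 8, 10, 12]
Compare 25 vs 18: take 18 from right. Merged: [2, 4, 8, 10, 12, 18]
Compare 25 vs 22: take 22 from right. Merged: [2, 4, 8, 10, 12, 18, 22]
Append remaining from left: [25]. Merged: [2, 4, 8, 10, 12, 18, 22, 25]

Final merged array: [2, 4, 8, 10, 12, 18, 22, 25]
Total comparisons: 7

The merged array is [2, 4, 8, 10, 12, 18, 22, 25], requiring 7 comparisons. The merge step runs in O(n) time where n is the total number of elements.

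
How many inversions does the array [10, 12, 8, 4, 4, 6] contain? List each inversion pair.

Finding inversions in [10, 12, 8, 4, 4, 6]:

(0, 2): arr[0]=10 > arr[2]=8
(0, 3): arr[0]=10 > arr[3]=4
(0, 4): arr[0]=10 > arr[4]=4
(0, 5): arr[0]=10 > arr[5]=6
(1, 2): arr[1]=12 > arr[2]=8
(1, 3): arr[1]=12 > arr[3]=4
(1, 4): arr[1]=12 > arr[4]=4
(1, 5): arr[1]=12 > arr[5]=6
(2, 3): arr[2]=8 > arr[3]=4
(2, 4): arr[2]=8 > arr[4]=4
(2, 5): arr[2]=8 > arr[5]=6

Total inversions: 11

The array has 11 inversion(s): (0,2), (0,3), (0,4), (0,5), (1,2), (1,3), (1,4), (1,5), (2,3), (2,4), (2,5). Each pair (i,j) satisfies i < j and arr[i] > arr[j].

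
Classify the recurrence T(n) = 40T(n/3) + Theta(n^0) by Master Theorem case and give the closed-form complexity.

Master Theorem for T(n) = 40T(n/3) + O(n^0):

a = 40, b = 3, c = 0
log_b(a) = log_3(40) = 3.3578

Case 1: c = 0 < log_3(40) = 3.3578
T(n) = O(n^(log_3 40))

For T(n) = 40T(n/3) + O(n^0): log_3(40) = 3.3578. This is Case 1 of the Master Theorem (c < log_b(a), work dominated by leaves), giving O(n^(log_3 40)).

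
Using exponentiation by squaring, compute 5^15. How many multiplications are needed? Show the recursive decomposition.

Computing 5^15 by squaring (build up from 5^1; each line after the first costs one multiplication):

5^1 = 5
5^2 = (5^1)^2 = 5^2 = 25
5^3 = 5 * 5^2 = 5 * 25 = 125
5^6 = (5^3)^2 = 125^2 = 15625
5^7 = 5 * 5^6 = 5 * 15625 = 78125
5^14 = (5^7)^2 = 78125^2 = 6103515625
5^15 = 5 * 5^14 = 5 * 6103515625 = 30517578125

Result: 30517578125
Multiplications needed: 6 (6 lines after 5^1)

5^15 = 30517578125. Using exponentiation by squaring, this requires 6 multiplications. The key idea: if the exponent is even, square the half-power; if odd, multiply by the base once.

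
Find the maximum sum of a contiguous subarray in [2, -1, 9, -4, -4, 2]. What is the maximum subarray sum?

Using Kadane's algorithm on [2, -1, 9, -4, -4, 2]:

Scanning through the array:
Position 1 (value -1): max_ending_here = 1, max_so_far = 2
Position 2 (value 9): max_ending_here = 10, max_so_far = 10
Position 3 (value -4): max_ending_here = 6, max_so_far = 10
Position 4 (value -4): max_ending_here = 2, max_so_far = 10
Position 5 (value 2): max_ending_here = 4, max_so_far = 10

Maximum subarray: [2, -1, 9]
Maximum sum: 10

The maximum subarray is [2, -1, 9] with sum 10. This subarray runs from index 0 to index 2.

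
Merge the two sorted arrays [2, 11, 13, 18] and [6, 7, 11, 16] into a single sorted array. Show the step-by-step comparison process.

Merging process:

Compare 2 vs 6: take 2 from left. Merged: [2]
Compare 11 vs 6: take 6 from right. Merged: [2, 6]
Compare 11 vs 7: take 7 from right. Merged: [2, 6, 7]
Compare 11 vs 11: take 11 from left. Merged: [2, 6, 7, 11]
Compare 13 vs 11: take 11 from right. Merged: [2, 6, 7, 11, 11]
Compare 13 vs 16: take 13 from left. Merged: [2, 6, 7, 11, 11, 13]
Compare 18 vs 16: take 16 from right. Merged: [2, 6, 7, 11, 11, 13, 16]
Append remaining from left: [18]. Merged: [2, 6, 7, 11, 11, 13, 16, 18]

Final merged array: [2, 6, 7, 11, 11, 13, 16, 18]
Total comparisons: 7

The merged array is [2, 6, 7, 11, 11, 13, 16, 18], requiring 7 comparisons. The merge step runs in O(n) time where n is the total number of elements.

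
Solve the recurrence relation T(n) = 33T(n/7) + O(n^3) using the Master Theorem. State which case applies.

Master Theorem for T(n) = 33T(n/7) + O(n^3):

a = 33, b = 7, c = 3
log_b(a) = log_7(33) = 1.7968

Case 3: c = 3 > log_7(33) = 1.7968
T(n) = O(n^3) = O(n^3)

For T(n) = 33T(n/7) + O(n^3): log_7(33) = 1.7968. This is Case 3 of the Master Theorem (c > log_b(a), work dominated by root), giving O(n^3).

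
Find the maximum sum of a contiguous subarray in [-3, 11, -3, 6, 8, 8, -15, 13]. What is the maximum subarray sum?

Using Kadane's algorithm on [-3, 11, -3, 6, 8, 8, -15, 13]:

Scanning through the array:
Position 1 (value 11): max_ending_here = 11, max_so_far = 11
Position 2 (value -3): max_ending_here = 8, max_so_far = 11
Position 3 (value 6): max_ending_here = 14, max_so_far = 14
Position 4 (value 8): max_ending_here = 22, max_so_far = 22
Position 5 (value 8): max_ending_here = 30, max_so_far = 30
Position 6 (value -15): max_ending_here = 15, max_so_far = 30
Position 7 (value 13): max_ending_here = 28, max_so_far = 30

Maximum subarray: [11, -3, 6, 8, 8]
Maximum sum: 30

The maximum subarray is [11, -3, 6, 8, 8] with sum 30. This subarray runs from index 1 to index 5.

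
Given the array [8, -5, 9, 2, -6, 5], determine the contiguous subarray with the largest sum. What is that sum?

Using Kadane's algorithm on [8, -5, 9, 2, -6, 5]:

Scanning through the array:
Position 1 (value -5): max_ending_here = 3, max_so_far = 8
Position 2 (value 9): max_ending_here = 12, max_so_far = 12
Position 3 (value 2): max_ending_here = 14, max_so_far = 14
Position 4 (value -6): max_ending_here = 8, max_so_far = 14
Position 5 (value 5): max_ending_here = 13, max_so_far = 14

Maximum subarray: [8, -5, 9, 2]
Maximum sum: 14

The maximum subarray is [8, -5, 9, 2] with sum 14. This subarray runs from index 0 to index 3.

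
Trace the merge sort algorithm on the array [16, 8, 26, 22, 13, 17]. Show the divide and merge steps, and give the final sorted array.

Merge sort trace:

Split: [16, 8, 26, 22, 13, 17] -> [16, 8, 26] and [22, 13, 17]
  Split: [16, 8, 26] -> [16] and [8, 26]
    Split: [8, 26] -> [8] and [26]
    Merge: [8] + [26] -> [8, 26]
  Merge: [16] + [8, 26] -> [8, 16, 26]
  Split: [22, 13, 17] -> [22] and [13, 17]
    Split: [13, 17] -> [13] and [17]
    Merge: [13] + [17] -> [13, 17]
  Merge: [22] + [13, 17] -> [13, 17, 22]
Merge: [8, 16, 26] + [13, 17, 22] -> [8, 13, 16, 17, 22, 26]

Final sorted array: [8, 13, 16, 17, 22, 26]

The merge sort proceeds by recursively splitting the array and merging sorted halves.
After all merges, the sorted array is [8, 13, 16, 17, 22, 26].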